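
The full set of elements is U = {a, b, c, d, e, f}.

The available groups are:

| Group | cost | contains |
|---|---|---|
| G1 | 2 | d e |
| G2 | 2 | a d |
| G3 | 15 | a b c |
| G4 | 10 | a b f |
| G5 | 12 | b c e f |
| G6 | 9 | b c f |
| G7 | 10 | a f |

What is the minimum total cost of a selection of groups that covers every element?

G1, G2, G6 together cover every element (G1 ∪ G2 ∪ G6 = {a, b, c, d, e, f}); total cost 2 + 2 + 9 = 13.
No covering selection has total cost below 13.

13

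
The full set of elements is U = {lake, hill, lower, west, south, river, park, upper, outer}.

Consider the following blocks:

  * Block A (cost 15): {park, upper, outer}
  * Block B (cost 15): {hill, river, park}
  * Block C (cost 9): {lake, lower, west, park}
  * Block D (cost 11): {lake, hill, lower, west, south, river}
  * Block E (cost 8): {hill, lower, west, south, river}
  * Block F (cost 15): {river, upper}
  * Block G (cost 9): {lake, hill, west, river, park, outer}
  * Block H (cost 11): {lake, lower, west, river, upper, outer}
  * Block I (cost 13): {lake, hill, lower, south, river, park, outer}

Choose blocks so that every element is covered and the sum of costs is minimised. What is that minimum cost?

H, I together cover every element (H ∪ I = {lake, hill, lower, west, south, river, park, upper, outer}); total cost 11 + 13 = 24.
The greedy pick G, E, H costs 28; no covering selection beats 24.

24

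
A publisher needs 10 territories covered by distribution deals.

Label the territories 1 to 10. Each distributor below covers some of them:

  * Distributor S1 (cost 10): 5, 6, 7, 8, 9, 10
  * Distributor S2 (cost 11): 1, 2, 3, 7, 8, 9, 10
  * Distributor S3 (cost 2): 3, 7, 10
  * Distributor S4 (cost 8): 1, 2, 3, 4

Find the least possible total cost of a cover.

S1, S4 together cover every territory (S1 ∪ S4 = {1, 2, 3, 4, 5, 6, 7, 8, 9, 10}); total cost 10 + 8 = 18.
The greedy pick S3, S1, S4 costs 20; no covering selection beats 18.

18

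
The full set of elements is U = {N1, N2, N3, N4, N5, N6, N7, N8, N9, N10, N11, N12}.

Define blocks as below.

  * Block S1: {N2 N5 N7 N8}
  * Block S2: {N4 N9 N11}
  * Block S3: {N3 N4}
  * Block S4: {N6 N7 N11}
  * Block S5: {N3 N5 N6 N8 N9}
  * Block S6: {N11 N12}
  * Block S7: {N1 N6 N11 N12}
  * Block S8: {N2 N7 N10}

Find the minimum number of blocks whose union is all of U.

S3, S5, S7, and S8 cover everything between them: the union {N1, N2, N3, N4, N5, N6, N7, N8, N9, N10, N11, N12} is all of U.
No 3 of the 8 blocks cover everything (all 56 combinations miss at least one element), so 4 is optimal.

4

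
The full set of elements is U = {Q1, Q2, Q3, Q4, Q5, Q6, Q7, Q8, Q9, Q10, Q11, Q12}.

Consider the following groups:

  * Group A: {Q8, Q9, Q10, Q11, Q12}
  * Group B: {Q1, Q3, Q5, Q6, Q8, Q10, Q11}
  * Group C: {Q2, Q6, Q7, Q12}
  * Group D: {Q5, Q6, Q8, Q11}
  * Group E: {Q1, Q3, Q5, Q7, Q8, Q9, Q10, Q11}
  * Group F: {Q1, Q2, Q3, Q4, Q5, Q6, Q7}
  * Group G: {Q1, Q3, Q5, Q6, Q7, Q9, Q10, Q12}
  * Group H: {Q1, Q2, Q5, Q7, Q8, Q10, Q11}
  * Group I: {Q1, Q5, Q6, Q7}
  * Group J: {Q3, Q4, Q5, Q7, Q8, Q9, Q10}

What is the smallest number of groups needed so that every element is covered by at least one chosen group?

A and F cover everything between them: the union {Q1, Q2, Q3, Q4, Q5, Q6, Q7, Q8, Q9, Q10, Q11, Q12} is all of U.
No single group has all 12 elements (the largest, E, has 8), so 2 is optimal.

2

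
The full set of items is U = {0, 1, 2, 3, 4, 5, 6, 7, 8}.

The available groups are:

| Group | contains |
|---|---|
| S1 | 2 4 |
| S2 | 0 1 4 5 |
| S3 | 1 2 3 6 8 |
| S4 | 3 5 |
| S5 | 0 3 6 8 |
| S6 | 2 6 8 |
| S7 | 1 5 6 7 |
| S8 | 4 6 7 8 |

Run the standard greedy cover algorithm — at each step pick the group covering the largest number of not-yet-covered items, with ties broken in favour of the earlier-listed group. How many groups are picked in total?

3

Greedy: pick S3 (covers 5 new) → pick S2 (covers 3 new) → pick S7 (covers 1 new). Total picks: 3.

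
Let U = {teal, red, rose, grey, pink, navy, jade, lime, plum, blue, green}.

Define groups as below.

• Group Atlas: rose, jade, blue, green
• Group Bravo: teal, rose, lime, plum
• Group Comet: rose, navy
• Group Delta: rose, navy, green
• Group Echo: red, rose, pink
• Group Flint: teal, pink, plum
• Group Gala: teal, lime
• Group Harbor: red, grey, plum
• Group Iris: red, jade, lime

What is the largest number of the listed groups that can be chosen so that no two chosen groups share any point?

3

Comet, Gala, Harbor are pairwise disjoint (Comet={rose,navy}; Gala={teal,lime}; Harbor={red,grey,plum}).
Every remaining group overlaps one of these, and no 4 of the listed groups are pairwise disjoint, so 3 is the maximum.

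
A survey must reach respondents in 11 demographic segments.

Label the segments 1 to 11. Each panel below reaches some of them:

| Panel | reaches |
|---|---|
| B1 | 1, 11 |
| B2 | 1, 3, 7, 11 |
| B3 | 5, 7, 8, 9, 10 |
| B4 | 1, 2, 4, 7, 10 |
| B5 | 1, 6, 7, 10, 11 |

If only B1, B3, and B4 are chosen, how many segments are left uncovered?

Union of B1, B3, B4 = {1, 2, 4, 5, 7, 8, 9, 10, 11}.
Not covered: 3, 6 — 2 segments.

2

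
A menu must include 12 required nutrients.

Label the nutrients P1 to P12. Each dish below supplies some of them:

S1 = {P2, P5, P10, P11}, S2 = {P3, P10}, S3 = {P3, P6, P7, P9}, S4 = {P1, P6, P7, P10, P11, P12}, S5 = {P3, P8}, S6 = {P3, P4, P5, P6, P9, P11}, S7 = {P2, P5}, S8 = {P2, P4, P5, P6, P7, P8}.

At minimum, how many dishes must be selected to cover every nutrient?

Take {S4, S6, S8}. Their union is {P1, P2, P3, P4, P5, P6, P7, P8, P9, P10, P11, P12}, which is all 12 nutrients.
Only S4 contains P1, so S4 is forced; the remaining 6 nutrients need at least 2 more dishes (each remaining dish adds at most 4) — so at least 3 dishes are needed, and 3 is optimal.

3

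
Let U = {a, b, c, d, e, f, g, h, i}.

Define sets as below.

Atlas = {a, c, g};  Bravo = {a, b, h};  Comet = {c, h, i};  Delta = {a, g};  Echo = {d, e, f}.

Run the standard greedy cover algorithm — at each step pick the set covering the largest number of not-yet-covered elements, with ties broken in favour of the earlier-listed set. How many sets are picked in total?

Greedy: pick Atlas (covers 3 new) → pick Echo (covers 3 new) → pick Bravo (covers 2 new) → pick Comet (covers 1 new). Total picks: 4.

4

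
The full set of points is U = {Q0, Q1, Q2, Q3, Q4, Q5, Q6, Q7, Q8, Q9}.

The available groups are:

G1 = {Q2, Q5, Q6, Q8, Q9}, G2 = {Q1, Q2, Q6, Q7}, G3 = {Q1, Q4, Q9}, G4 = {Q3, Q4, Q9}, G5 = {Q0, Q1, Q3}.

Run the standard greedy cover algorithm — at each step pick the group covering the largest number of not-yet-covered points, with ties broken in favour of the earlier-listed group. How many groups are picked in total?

Greedy: pick G1 (covers 5 new) → pick G5 (covers 3 new) → pick G2 (covers 1 new) → pick G3 (covers 1 new). Total picks: 4.

4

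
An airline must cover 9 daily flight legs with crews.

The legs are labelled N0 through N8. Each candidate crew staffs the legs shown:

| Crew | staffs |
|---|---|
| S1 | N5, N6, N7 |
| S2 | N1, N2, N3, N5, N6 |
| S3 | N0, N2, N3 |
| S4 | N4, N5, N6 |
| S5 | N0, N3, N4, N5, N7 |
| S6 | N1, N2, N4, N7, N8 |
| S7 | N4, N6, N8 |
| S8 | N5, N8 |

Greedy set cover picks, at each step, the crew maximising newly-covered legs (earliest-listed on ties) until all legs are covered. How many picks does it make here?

Greedy: pick S2 (covers 5 new) → pick S5 (covers 3 new) → pick S6 (covers 1 new). Total picks: 3.

3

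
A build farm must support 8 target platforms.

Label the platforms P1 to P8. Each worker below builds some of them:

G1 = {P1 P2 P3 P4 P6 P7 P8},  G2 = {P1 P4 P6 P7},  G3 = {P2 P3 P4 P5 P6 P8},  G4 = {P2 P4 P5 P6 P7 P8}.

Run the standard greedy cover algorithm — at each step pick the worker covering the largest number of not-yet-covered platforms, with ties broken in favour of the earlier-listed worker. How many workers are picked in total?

Greedy: pick G1 (covers 7 new) → pick G3 (covers 1 new). Total picks: 2.

2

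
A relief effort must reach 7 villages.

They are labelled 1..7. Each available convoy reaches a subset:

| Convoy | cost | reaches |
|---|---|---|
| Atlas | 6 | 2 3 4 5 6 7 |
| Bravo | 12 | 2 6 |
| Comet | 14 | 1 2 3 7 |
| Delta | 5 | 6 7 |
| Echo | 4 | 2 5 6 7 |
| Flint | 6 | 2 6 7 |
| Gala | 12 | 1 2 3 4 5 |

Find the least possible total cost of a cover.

16

Echo, Gala together cover every village (Echo ∪ Gala = {1, 2, 3, 4, 5, 6, 7}); total cost 4 + 12 = 16.
The greedy pick Atlas, Gala costs 18; no covering selection beats 16.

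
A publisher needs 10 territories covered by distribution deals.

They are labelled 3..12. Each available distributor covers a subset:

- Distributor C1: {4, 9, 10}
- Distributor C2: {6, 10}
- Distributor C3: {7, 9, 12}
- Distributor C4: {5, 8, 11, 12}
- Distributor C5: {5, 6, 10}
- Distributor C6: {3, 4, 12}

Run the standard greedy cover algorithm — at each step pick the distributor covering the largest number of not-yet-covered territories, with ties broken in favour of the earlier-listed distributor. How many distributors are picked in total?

5

Greedy: pick C4 (covers 4 new) → pick C1 (covers 3 new) → pick C2 (covers 1 new) → pick C3 (covers 1 new) → pick C6 (covers 1 new). Total picks: 5.
(The true minimum cover uses only 4 distributors, so greedy is not optimal here.)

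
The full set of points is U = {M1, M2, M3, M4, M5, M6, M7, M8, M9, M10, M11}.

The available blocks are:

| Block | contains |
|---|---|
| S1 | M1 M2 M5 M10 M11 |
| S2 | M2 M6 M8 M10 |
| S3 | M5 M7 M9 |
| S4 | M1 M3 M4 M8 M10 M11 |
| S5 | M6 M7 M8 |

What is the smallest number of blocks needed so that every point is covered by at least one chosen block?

3

Take {S2, S3, S4}. Their union is {M1, M2, M3, M4, M5, M6, M7, M8, M9, M10, M11}, which is all 11 points.
Only S4 contains M3, so S4 is forced; the remaining 5 points need at least 2 more blocks (each remaining block adds at most 3) — so at least 3 blocks are needed, and 3 is optimal.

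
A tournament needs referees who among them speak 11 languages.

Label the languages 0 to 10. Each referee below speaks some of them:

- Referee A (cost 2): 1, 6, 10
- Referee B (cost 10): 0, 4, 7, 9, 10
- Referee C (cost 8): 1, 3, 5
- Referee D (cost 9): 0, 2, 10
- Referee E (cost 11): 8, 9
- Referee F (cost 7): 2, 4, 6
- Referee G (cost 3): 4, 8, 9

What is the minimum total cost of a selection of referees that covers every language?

B, C, F, G together cover every language (B ∪ C ∪ F ∪ G = {0, 1, 2, 3, 4, 5, 6, 7, 8, 9, 10}); total cost 10 + 8 + 7 + 3 = 28.
The greedy pick A, G, C, D, B costs 32; no covering selection beats 28.

28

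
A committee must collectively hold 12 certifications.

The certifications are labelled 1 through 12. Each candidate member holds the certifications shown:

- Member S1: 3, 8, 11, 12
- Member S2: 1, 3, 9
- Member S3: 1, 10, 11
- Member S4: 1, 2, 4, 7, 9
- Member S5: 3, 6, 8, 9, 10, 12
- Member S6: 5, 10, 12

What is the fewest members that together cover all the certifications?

4

S3 and S4 and S5 and S6 together: S3 ∪ S4 ∪ S5 ∪ S6 = {1, 2, 3, 4, 5, 6, 7, 8, 9, 10, 11, 12} — every certification is covered.
No 3 of the 6 members cover everything (all 20 combinations miss at least one certification), so 4 is optimal.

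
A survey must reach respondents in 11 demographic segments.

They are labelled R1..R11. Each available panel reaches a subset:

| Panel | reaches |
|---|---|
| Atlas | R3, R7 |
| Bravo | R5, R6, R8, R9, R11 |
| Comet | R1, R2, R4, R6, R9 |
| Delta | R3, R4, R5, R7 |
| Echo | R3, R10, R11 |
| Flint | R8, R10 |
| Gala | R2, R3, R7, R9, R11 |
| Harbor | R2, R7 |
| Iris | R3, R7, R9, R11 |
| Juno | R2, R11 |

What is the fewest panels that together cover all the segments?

4

Atlas and Bravo and Comet and Flint together: Atlas ∪ Bravo ∪ Comet ∪ Flint = {R1, R2, R3, R4, R5, R6, R7, R8, R9, R10, R11} — every segment is covered.
No 3 of the 10 panels cover everything (all 120 combinations miss at least one segment), so 4 is optimal.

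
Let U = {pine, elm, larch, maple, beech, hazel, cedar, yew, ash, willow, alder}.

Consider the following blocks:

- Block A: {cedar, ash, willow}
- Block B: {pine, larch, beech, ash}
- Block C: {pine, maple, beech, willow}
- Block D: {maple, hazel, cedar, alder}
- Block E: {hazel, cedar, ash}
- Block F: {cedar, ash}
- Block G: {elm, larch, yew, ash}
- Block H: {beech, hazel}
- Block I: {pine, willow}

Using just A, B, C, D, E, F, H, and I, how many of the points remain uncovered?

2

Union of A, B, C, D, E, F, H, I = {pine, larch, maple, beech, hazel, cedar, ash, willow, alder}.
Not covered: elm, yew — 2 points.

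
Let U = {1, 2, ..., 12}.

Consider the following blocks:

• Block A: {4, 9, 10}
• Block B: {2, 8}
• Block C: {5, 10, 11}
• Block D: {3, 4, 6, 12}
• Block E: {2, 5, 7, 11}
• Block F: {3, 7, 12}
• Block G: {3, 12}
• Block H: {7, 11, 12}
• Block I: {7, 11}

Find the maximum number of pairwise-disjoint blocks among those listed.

A, B, G, I are pairwise disjoint (A={4,9,10}; B={2,8}; G={3,12}; I={7,11}).
Every remaining block overlaps one of these, and no 5 of the listed blocks are pairwise disjoint, so 4 is the maximum.

4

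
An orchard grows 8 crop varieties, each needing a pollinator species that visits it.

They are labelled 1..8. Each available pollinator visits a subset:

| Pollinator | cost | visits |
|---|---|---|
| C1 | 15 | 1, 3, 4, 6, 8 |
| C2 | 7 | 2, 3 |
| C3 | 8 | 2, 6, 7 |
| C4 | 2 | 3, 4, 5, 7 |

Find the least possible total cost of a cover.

C1, C2, C4 together cover every variety (C1 ∪ C2 ∪ C4 = {1, 2, 3, 4, 5, 6, 7, 8}); total cost 15 + 7 + 2 = 24.
The greedy pick C4, C3, C1 costs 25; no covering selection beats 24.

24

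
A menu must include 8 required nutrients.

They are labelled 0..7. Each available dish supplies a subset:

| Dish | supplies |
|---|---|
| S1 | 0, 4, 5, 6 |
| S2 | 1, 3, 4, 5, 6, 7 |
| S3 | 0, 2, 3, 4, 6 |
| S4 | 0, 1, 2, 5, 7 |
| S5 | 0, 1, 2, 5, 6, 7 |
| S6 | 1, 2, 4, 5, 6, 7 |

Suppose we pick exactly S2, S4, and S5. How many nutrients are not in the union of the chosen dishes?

0

Union of S2, S4, S5 = {0, 1, 2, 3, 4, 5, 6, 7} — that's every nutrient, so 0 are uncovered.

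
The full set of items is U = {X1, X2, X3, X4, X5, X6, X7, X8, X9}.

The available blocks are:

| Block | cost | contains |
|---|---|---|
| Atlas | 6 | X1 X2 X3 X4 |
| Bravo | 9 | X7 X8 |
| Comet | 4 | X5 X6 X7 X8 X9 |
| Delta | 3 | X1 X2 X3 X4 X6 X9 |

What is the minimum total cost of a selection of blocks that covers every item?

7

Comet, Delta together cover every item (Comet ∪ Delta = {X1, X2, X3, X4, X5, X6, X7, X8, X9}); total cost 4 + 3 = 7.
No covering selection has total cost below 7.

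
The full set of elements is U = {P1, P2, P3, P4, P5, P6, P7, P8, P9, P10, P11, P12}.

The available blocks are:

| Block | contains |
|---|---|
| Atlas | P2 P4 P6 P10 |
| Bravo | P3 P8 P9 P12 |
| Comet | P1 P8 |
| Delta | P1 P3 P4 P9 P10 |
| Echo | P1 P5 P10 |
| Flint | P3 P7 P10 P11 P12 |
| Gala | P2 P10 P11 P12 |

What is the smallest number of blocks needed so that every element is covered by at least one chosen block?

Take {Atlas, Bravo, Echo, Flint}. Their union is {P1, P2, P3, P4, P5, P6, P7, P8, P9, P10, P11, P12}, which is all 12 elements.
Only Echo contains P5, so Echo is forced; the remaining 9 elements need at least 3 more blocks (each remaining block adds at most 4) — so at least 4 blocks are needed, and 4 is optimal.

4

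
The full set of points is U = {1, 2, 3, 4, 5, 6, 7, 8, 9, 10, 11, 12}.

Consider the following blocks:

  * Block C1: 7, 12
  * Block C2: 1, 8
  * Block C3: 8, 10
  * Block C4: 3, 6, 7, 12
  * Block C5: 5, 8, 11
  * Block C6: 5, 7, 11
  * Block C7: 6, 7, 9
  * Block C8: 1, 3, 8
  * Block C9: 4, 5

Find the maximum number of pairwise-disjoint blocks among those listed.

3

C7, C8, C9 are pairwise disjoint (C7={6,7,9}; C8={1,3,8}; C9={4,5}).
Every remaining block overlaps one of these, and no 4 of the listed blocks are pairwise disjoint, so 3 is the maximum.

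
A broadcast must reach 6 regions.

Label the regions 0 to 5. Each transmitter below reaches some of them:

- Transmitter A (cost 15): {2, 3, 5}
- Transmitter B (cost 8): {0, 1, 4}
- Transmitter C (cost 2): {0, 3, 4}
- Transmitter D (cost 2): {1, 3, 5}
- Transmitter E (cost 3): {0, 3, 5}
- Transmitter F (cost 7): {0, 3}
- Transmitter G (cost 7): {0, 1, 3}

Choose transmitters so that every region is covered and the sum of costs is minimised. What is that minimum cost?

A, C, D together cover every region (A ∪ C ∪ D = {0, 1, 2, 3, 4, 5}); total cost 15 + 2 + 2 = 19.
No covering selection has total cost below 19.

19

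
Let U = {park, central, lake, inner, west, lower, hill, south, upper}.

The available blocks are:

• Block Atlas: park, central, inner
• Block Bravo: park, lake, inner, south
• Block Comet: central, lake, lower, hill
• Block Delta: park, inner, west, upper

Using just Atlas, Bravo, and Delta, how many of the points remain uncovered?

Union of Atlas, Bravo, Delta = {park, central, lake, inner, west, south, upper}.
Not covered: lower, hill — 2 points.

2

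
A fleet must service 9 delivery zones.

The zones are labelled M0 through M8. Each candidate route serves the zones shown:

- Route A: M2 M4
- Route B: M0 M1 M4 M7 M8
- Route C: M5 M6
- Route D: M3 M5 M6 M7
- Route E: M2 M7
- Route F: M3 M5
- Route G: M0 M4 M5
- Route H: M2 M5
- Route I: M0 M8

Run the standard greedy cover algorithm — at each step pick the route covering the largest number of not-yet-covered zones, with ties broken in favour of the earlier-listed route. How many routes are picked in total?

3

Greedy: pick B (covers 5 new) → pick D (covers 3 new) → pick A (covers 1 new). Total picks: 3.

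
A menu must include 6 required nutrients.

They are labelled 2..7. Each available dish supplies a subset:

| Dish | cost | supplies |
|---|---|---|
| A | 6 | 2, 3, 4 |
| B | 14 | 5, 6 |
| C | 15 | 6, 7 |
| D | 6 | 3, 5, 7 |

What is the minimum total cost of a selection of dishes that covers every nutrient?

A, B, D together cover every nutrient (A ∪ B ∪ D = {2, 3, 4, 5, 6, 7}); total cost 6 + 14 + 6 = 26.
No covering selection has total cost below 26.

26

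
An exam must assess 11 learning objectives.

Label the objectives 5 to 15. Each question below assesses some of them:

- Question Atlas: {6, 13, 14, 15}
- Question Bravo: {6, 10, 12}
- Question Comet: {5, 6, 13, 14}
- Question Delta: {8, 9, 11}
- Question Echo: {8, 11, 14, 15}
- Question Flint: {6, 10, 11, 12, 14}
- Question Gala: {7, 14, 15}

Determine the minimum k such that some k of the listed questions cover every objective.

4

Take {Comet, Delta, Flint, Gala}. Their union is {5, 6, 7, 8, 9, 10, 11, 12, 13, 14, 15}, which is all 11 objectives.
Only Comet contains 5, so Comet is forced; the remaining 7 objectives need at least 3 more questions (each remaining question adds at most 3) — so at least 4 questions are needed, and 4 is optimal.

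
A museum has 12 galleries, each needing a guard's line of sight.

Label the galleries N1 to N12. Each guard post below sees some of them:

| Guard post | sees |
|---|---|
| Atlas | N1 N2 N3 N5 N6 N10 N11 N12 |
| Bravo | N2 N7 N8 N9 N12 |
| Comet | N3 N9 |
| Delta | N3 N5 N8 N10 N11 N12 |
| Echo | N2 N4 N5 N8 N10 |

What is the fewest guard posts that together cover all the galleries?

3

Take {Atlas, Bravo, Echo}. Their union is {N1, N2, N3, N4, N5, N6, N7, N8, N9, N10, N11, N12}, which is all 12 galleries.
Only Atlas contains N1, so Atlas is forced; the remaining 4 galleries need at least 2 more guard posts (each remaining guard post adds at most 3) — so at least 3 guard posts are needed, and 3 is optimal.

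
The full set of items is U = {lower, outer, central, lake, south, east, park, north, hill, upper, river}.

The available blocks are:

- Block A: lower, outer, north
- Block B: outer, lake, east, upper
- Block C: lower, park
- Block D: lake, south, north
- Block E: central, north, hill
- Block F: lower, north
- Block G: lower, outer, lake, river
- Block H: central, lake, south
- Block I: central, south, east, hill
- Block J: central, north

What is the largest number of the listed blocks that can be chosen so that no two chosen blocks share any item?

B, C, E are pairwise disjoint (B={outer,lake,east,upper}; C={lower,park}; E={central,north,hill}).
Every remaining block overlaps one of these, and no 4 of the listed blocks are pairwise disjoint, so 3 is the maximum.

3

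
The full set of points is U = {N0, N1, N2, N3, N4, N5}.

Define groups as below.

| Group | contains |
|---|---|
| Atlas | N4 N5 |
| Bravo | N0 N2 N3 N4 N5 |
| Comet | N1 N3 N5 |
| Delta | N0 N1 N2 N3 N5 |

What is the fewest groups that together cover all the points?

Bravo and Delta together: Bravo ∪ Delta = {N0, N1, N2, N3, N4, N5} — every point is covered.
No single group has all 6 points (the largest, Bravo, has 5), so 2 is optimal.

2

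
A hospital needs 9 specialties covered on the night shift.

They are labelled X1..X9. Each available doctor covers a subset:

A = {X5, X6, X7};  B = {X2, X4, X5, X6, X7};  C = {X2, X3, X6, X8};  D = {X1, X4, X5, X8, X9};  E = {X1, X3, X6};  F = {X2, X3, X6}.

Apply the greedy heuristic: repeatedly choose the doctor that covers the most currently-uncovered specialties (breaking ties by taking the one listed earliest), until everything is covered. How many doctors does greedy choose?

Greedy: pick B (covers 5 new) → pick D (covers 3 new) → pick C (covers 1 new). Total picks: 3.

3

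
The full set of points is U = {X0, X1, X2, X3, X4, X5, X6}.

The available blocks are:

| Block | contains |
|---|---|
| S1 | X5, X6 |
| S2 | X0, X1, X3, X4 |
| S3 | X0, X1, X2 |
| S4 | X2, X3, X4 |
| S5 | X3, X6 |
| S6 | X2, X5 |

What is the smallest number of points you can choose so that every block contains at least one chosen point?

Take H = {X0, X2, X6}. Each listed block contains at least one of these, so H is a hitting set of size 3.
No choice of 2 points meets every block, so 3 is the minimum.

3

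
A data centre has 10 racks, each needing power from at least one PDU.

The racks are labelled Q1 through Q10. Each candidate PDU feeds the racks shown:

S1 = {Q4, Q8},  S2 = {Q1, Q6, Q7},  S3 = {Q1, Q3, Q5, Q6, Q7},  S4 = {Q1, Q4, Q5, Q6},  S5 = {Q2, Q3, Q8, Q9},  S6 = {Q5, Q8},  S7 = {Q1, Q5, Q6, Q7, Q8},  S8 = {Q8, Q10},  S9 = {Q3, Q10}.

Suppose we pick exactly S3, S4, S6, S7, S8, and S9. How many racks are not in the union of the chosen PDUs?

Union of S3, S4, S6, S7, S8, S9 = {Q1, Q3, Q4, Q5, Q6, Q7, Q8, Q10}.
Not covered: Q2, Q9 — 2 racks.

2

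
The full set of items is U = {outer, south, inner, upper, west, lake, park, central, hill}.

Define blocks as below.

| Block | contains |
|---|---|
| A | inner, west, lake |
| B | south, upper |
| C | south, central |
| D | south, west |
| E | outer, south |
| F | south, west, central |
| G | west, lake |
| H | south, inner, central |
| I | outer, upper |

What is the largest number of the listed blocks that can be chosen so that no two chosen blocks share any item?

G, H, I are pairwise disjoint (G={west,lake}; H={south,inner,central}; I={outer,upper}).
Every remaining block overlaps one of these, and no 4 of the listed blocks are pairwise disjoint, so 3 is the maximum.

3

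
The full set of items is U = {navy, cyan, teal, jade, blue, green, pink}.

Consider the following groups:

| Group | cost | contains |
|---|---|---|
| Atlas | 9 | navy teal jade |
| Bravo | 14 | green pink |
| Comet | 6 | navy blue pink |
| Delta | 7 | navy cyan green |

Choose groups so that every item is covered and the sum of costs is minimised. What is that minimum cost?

22

Atlas, Comet, Delta together cover every item (Atlas ∪ Comet ∪ Delta = {navy, cyan, teal, jade, blue, green, pink}); total cost 9 + 6 + 7 = 22.
No covering selection has total cost below 22.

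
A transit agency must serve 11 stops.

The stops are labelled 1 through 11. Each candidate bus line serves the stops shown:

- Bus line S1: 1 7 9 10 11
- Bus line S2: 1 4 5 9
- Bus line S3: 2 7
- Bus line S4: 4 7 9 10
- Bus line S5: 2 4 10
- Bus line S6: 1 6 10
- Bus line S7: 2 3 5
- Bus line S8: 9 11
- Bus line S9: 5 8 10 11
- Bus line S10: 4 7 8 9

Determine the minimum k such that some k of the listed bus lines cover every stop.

Take {S6, S7, S8, S10}. Their union is {1, 2, 3, 4, 5, 6, 7, 8, 9, 10, 11}, which is all 11 stops.
No 3 of the 10 bus lines cover everything (all 120 combinations miss at least one stop), so 4 is optimal.

4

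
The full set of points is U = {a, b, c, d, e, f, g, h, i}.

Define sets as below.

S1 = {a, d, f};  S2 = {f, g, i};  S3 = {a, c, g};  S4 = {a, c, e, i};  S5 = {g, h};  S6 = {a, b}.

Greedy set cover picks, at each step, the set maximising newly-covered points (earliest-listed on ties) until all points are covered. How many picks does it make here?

Greedy: pick S4 (covers 4 new) → pick S1 (covers 2 new) → pick S5 (covers 2 new) → pick S6 (covers 1 new). Total picks: 4.

4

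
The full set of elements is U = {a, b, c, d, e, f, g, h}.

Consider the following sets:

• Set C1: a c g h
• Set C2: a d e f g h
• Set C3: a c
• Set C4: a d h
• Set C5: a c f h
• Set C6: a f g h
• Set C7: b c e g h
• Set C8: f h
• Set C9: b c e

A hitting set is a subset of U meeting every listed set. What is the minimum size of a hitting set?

2

T = {c, h} meets every set (each contains at least one member of T), and |T| = 2.
The sets C6, C9 are pairwise disjoint, so any hitting set needs a separate element for each — at least 2. Hence 2 is optimal.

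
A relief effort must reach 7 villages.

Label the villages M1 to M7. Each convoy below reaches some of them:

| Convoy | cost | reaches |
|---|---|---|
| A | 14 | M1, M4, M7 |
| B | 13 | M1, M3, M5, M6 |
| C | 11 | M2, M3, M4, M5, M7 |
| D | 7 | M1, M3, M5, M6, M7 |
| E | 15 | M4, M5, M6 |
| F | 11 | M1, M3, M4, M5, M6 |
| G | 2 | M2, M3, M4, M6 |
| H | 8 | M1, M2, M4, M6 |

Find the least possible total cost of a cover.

D, G together cover every village (D ∪ G = {M1, M2, M3, M4, M5, M6, M7}); total cost 7 + 2 = 9.
No covering selection has total cost below 9.

9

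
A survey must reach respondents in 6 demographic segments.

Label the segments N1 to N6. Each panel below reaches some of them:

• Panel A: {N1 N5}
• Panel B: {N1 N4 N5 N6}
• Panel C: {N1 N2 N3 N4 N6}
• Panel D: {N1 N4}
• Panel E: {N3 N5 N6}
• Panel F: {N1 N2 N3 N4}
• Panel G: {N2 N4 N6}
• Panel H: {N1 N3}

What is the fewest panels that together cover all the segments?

2

Take {B, C}. Their union is {N1, N2, N3, N4, N5, N6}, which is all 6 segments.
No single panel has all 6 segments (the largest, C, has 5), so 2 is optimal.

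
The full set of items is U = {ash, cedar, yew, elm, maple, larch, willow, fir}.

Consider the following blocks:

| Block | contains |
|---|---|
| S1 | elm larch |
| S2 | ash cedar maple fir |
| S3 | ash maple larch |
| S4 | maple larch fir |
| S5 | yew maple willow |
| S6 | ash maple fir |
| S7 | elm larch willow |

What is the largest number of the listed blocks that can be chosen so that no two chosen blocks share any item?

2

S1, S2 are pairwise disjoint (S1={elm,larch}; S2={ash,cedar,maple,fir}).
Every remaining block overlaps one of these, and no 3 of the listed blocks are pairwise disjoint, so 2 is the maximum.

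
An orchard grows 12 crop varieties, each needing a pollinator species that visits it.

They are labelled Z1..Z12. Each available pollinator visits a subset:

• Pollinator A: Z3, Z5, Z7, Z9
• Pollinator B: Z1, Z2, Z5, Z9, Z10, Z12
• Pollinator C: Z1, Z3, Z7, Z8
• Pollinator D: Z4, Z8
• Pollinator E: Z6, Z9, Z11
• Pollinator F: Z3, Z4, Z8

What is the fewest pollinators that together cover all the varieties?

4

A and B and D and E together: A ∪ B ∪ D ∪ E = {Z1, Z2, Z3, Z4, Z5, Z6, Z7, Z8, Z9, Z10, Z11, Z12} — every variety is covered.
No 3 of the 6 pollinators cover everything (all 20 combinations miss at least one variety), so 4 is optimal.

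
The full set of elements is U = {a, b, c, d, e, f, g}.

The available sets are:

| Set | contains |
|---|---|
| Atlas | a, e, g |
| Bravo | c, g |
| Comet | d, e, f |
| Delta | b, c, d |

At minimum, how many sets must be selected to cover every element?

3

Atlas, Comet, and Delta cover everything between them: the union {a, b, c, d, e, f, g} is all of U.
Each set has at most 3 elements, and 2·3 = 6 < 7 — so at least 3 sets are needed, and 3 is optimal.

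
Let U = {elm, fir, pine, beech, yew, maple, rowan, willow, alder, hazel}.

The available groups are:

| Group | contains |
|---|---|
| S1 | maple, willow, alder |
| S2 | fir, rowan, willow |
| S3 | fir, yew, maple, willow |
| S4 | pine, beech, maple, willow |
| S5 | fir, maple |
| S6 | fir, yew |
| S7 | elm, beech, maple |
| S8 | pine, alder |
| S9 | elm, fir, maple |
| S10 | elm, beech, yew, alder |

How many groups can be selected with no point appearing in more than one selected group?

3

S6, S7, S8 are pairwise disjoint (S6={fir,yew}; S7={elm,beech,maple}; S8={pine,alder}).
Every remaining group overlaps one of these, and no 4 of the listed groups are pairwise disjoint, so 3 is the maximum.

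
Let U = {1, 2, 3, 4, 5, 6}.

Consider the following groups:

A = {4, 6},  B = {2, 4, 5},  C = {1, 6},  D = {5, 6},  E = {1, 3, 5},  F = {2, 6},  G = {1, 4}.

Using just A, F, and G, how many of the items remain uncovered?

2

Union of A, F, G = {1, 2, 4, 6}.
Not covered: 3, 5 — 2 items.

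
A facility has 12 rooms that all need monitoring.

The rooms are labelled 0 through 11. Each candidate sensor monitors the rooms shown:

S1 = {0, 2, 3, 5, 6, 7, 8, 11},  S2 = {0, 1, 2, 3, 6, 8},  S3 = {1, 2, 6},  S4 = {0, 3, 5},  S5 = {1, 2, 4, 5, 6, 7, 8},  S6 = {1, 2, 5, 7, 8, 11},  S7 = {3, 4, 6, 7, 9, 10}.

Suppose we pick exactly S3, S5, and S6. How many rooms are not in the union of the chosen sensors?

4

Union of S3, S5, S6 = {1, 2, 4, 5, 6, 7, 8, 11}.
Not covered: 0, 3, 9, 10 — 4 rooms.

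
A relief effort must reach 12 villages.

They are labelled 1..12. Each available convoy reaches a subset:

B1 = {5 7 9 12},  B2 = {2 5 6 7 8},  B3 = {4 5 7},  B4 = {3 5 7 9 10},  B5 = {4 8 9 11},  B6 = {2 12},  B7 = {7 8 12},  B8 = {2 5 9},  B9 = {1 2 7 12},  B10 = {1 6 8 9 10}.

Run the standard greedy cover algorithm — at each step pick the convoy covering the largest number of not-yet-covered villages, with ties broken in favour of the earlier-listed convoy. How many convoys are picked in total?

Greedy: pick B2 (covers 5 new) → pick B4 (covers 3 new) → pick B5 (covers 2 new) → pick B9 (covers 2 new). Total picks: 4.

4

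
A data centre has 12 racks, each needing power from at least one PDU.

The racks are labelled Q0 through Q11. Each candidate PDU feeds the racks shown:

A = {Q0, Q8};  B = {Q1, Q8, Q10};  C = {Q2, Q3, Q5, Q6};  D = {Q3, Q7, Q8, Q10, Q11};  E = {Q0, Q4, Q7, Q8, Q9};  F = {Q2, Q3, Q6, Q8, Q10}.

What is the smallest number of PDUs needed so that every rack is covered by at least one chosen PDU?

4

Take {B, C, D, E}. Their union is {Q0, Q1, Q2, Q3, Q4, Q5, Q6, Q7, Q8, Q9, Q10, Q11}, which is all 12 racks.
Only B contains Q1, so B is forced; the remaining 9 racks need at least 3 more PDUs (each remaining PDU adds at most 4) — so at least 4 PDUs are needed, and 4 is optimal.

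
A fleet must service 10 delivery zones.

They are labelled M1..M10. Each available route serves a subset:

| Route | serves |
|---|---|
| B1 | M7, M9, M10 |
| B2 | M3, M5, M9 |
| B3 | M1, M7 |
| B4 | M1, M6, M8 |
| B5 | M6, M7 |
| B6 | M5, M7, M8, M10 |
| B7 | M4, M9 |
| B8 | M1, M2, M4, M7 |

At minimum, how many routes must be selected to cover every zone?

4

B1 and B2 and B4 and B8 together: B1 ∪ B2 ∪ B4 ∪ B8 = {M1, M2, M3, M4, M5, M6, M7, M8, M9, M10} — every zone is covered.
No 3 of the 8 routes cover everything (all 56 combinations miss at least one zone), so 4 is optimal.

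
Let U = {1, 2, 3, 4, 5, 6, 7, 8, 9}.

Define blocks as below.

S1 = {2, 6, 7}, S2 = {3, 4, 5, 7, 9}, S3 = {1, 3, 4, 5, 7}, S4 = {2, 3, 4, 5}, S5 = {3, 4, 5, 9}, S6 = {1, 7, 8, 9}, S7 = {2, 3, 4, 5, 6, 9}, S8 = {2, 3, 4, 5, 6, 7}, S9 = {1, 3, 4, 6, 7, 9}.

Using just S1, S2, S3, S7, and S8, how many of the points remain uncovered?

Union of S1, S2, S3, S7, S8 = {1, 2, 3, 4, 5, 6, 7, 9}.
Not covered: 8 — 1 point.

1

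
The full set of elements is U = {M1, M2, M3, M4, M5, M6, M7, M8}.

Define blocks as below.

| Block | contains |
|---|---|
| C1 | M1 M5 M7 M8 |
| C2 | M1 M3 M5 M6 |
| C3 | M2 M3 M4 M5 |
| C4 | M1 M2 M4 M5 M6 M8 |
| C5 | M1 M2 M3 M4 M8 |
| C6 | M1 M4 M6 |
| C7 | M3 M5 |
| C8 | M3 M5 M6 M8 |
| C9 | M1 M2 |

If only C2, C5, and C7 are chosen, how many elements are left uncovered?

1

Union of C2, C5, C7 = {M1, M2, M3, M4, M5, M6, M8}.
Not covered: M7 — 1 element.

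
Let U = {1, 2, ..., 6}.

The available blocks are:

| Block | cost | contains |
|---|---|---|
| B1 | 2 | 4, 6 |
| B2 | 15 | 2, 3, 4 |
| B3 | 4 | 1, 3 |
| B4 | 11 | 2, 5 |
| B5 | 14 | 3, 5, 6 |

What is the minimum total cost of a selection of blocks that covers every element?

17

B1, B3, B4 together cover every element (B1 ∪ B3 ∪ B4 = {1, 2, 3, 4, 5, 6}); total cost 2 + 4 + 11 = 17.
No covering selection has total cost below 17.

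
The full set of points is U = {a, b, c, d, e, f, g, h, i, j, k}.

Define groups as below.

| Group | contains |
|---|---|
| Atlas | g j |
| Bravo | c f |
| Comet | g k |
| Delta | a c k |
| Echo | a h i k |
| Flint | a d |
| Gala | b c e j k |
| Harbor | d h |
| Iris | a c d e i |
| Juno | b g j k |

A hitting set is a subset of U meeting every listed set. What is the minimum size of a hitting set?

4

Take T = {c, d, g, k}. Each listed group contains at least one of these, so T is a hitting set of size 4.
No choice of 3 points meets every group, so 4 is the minimum.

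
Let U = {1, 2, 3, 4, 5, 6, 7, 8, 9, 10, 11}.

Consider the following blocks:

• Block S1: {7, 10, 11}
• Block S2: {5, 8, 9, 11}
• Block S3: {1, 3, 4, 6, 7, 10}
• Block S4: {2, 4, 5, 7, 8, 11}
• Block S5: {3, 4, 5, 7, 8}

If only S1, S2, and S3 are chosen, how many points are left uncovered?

1

Union of S1, S2, S3 = {1, 3, 4, 5, 6, 7, 8, 9, 10, 11}.
Not covered: 2 — 1 point.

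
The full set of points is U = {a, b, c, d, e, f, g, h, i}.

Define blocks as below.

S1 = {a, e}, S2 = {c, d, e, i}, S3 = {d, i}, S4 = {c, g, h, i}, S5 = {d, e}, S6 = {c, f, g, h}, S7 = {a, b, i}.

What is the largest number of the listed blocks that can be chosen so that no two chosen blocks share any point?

3

S1, S3, S6 are pairwise disjoint (S1={a,e}; S3={d,i}; S6={c,f,g,h}).
Every remaining block overlaps one of these, and no 4 of the listed blocks are pairwise disjoint, so 3 is the maximum.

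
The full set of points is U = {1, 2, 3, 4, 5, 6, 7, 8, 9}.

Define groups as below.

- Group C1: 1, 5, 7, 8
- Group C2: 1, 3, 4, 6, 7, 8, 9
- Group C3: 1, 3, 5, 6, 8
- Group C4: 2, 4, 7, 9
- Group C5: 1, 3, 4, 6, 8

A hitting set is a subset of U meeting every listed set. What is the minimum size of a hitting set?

The 2 points {1, 2} hit every group.
The groups C3, C4 are pairwise disjoint, so any hitting set needs a separate point for each — at least 2. Hence 2 is optimal.

2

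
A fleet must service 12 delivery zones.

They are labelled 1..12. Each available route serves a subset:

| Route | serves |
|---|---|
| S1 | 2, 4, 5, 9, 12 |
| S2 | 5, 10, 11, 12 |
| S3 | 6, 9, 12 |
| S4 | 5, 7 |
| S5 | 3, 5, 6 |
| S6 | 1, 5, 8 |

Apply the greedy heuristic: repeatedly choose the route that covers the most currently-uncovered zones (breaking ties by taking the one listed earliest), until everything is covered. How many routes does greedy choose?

Greedy: pick S1 (covers 5 new) → pick S2 (covers 2 new) → pick S5 (covers 2 new) → pick S6 (covers 2 new) → pick S4 (covers 1 new). Total picks: 5.

5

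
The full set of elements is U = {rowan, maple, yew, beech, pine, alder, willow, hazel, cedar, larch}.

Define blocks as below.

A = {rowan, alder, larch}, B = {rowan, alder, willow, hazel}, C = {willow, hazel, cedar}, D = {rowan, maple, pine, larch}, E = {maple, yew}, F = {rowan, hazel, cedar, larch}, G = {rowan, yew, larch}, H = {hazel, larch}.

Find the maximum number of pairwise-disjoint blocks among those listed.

A, C, E are pairwise disjoint (A={rowan,alder,larch}; C={willow,hazel,cedar}; E={maple,yew}).
Every remaining block overlaps one of these, and no 4 of the listed blocks are pairwise disjoint, so 3 is the maximum.

3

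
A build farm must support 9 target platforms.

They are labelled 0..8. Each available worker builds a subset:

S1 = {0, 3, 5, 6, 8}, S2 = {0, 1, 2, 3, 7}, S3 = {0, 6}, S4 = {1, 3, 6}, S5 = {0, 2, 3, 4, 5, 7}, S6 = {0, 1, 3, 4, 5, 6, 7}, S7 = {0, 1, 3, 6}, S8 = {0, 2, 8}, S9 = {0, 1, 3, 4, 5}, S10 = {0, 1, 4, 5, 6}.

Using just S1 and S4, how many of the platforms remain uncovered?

3

Union of S1, S4 = {0, 1, 3, 5, 6, 8}.
Not covered: 2, 4, 7 — 3 platforms.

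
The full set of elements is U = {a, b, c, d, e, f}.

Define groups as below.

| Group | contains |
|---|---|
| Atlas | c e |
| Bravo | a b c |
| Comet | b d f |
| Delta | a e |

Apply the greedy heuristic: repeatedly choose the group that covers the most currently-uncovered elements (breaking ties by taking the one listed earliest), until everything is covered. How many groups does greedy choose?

Greedy: pick Bravo (covers 3 new) → pick Comet (covers 2 new) → pick Atlas (covers 1 new). Total picks: 3.

3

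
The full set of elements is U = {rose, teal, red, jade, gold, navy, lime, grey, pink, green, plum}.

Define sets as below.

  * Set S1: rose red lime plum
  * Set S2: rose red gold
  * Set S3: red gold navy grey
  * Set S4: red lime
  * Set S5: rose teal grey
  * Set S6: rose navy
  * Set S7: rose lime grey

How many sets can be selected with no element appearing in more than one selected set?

2

S4, S5 are pairwise disjoint (S4={red,lime}; S5={rose,teal,grey}).
Every remaining set overlaps one of these, and no 3 of the listed sets are pairwise disjoint, so 2 is the maximum.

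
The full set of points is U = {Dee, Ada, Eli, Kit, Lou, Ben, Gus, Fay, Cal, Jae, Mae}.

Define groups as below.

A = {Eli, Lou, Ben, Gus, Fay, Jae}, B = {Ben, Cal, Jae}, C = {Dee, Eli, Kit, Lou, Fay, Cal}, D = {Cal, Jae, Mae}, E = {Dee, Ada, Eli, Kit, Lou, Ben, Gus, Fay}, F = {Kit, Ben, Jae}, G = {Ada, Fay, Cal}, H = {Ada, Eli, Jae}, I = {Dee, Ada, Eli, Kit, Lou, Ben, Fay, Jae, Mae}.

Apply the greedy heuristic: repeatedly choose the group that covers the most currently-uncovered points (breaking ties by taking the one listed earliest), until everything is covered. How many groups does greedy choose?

Greedy: pick I (covers 9 new) → pick A (covers 1 new) → pick B (covers 1 new). Total picks: 3.
(The true minimum cover uses only 2 groups, so greedy is not optimal here.)

3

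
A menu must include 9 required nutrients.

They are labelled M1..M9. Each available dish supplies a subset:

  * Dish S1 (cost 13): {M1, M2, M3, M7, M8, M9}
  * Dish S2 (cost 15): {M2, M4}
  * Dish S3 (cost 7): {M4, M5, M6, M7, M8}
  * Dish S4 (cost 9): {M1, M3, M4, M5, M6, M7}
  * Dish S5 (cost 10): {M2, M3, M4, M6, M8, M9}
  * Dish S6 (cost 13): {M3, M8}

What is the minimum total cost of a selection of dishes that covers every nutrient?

S4, S5 together cover every nutrient (S4 ∪ S5 = {M1, M2, M3, M4, M5, M6, M7, M8, M9}); total cost 9 + 10 = 19.
The greedy pick S3, S1 costs 20; no covering selection beats 19.

19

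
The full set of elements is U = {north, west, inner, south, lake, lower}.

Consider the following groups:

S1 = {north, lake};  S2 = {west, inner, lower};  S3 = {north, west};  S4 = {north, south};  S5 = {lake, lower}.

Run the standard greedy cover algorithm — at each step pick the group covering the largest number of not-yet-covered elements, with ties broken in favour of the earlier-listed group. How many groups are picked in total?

Greedy: pick S2 (covers 3 new) → pick S1 (covers 2 new) → pick S4 (covers 1 new). Total picks: 3.

3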